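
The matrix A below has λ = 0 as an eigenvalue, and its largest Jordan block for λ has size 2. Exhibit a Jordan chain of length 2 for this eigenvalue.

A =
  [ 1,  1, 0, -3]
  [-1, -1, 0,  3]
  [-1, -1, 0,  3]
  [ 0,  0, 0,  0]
A Jordan chain for λ = 0 of length 2:
v_1 = (1, -1, -1, 0)ᵀ
v_2 = (1, 0, 0, 0)ᵀ

Let N = A − (0)·I. We want v_2 with N^2 v_2 = 0 but N^1 v_2 ≠ 0; then v_{j-1} := N · v_j for j = 2, …, 2.

Pick v_2 = (1, 0, 0, 0)ᵀ.
Then v_1 = N · v_2 = (1, -1, -1, 0)ᵀ.

Sanity check: (A − (0)·I) v_1 = (0, 0, 0, 0)ᵀ = 0. ✓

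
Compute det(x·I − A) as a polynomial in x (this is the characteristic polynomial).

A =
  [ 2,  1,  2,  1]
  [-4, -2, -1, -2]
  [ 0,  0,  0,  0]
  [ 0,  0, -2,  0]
x^4

Expanding det(x·I − A) (e.g. by cofactor expansion or by noting that A is similar to its Jordan form J, which has the same characteristic polynomial as A) gives
  χ_A(x) = x^4
which factors as x^4. The eigenvalues (with algebraic multiplicities) are λ = 0 with multiplicity 4.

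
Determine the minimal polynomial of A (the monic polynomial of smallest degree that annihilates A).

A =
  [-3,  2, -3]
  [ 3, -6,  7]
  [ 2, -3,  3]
x^3 + 6*x^2 + 12*x + 8

The characteristic polynomial is χ_A(x) = (x + 2)^3, so the eigenvalues are known. The minimal polynomial is
  m_A(x) = Π_λ (x − λ)^{k_λ}
where k_λ is the size of the *largest* Jordan block for λ (equivalently, the smallest k with (A − λI)^k v = 0 for every generalised eigenvector v of λ).

  λ = -2: largest Jordan block has size 3, contributing (x + 2)^3

So m_A(x) = (x + 2)^3 = x^3 + 6*x^2 + 12*x + 8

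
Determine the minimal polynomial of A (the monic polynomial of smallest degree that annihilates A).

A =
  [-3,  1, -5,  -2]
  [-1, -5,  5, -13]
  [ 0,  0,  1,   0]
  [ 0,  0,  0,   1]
x^3 + 7*x^2 + 8*x - 16

The characteristic polynomial is χ_A(x) = (x - 1)^2*(x + 4)^2, so the eigenvalues are known. The minimal polynomial is
  m_A(x) = Π_λ (x − λ)^{k_λ}
where k_λ is the size of the *largest* Jordan block for λ (equivalently, the smallest k with (A − λI)^k v = 0 for every generalised eigenvector v of λ).

  λ = -4: largest Jordan block has size 2, contributing (x + 4)^2
  λ = 1: largest Jordan block has size 1, contributing (x − 1)

So m_A(x) = (x - 1)*(x + 4)^2 = x^3 + 7*x^2 + 8*x - 16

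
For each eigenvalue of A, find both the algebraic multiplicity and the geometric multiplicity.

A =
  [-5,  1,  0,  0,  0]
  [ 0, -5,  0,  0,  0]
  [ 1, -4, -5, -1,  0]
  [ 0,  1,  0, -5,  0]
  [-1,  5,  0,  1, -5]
λ = -5: alg = 5, geom = 3

Step 1 — factor the characteristic polynomial to read off the algebraic multiplicities:
  χ_A(x) = (x + 5)^5

Step 2 — compute geometric multiplicities via the rank-nullity identity g(λ) = n − rank(A − λI):
  rank(A − (-5)·I) = 2, so dim ker(A − (-5)·I) = n − 2 = 3

Summary:
  λ = -5: algebraic multiplicity = 5, geometric multiplicity = 3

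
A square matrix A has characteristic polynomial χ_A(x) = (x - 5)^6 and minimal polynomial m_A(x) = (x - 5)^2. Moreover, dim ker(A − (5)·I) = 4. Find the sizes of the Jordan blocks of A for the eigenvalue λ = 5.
Block sizes for λ = 5: [2, 2, 1, 1]

Step 1 — from the characteristic polynomial, algebraic multiplicity of λ = 5 is 6. From dim ker(A − (5)·I) = 4, there are exactly 4 Jordan blocks for λ = 5.
Step 2 — from the minimal polynomial, the factor (x − 5)^2 tells us the largest block for λ = 5 has size 2.
Step 3 — with total size 6, 4 blocks, and largest block 2, the block sizes (in nonincreasing order) are [2, 2, 1, 1].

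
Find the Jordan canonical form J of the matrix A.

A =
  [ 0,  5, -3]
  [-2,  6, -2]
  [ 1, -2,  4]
J_2(3) ⊕ J_1(4)

The characteristic polynomial is
  det(x·I − A) = x^3 - 10*x^2 + 33*x - 36 = (x - 4)*(x - 3)^2

Eigenvalues and multiplicities (the geometric multiplicity of λ is n − rank(A − λI), which equals the number of Jordan blocks for λ):
  λ = 3: algebraic multiplicity = 2, geometric multiplicity = 1
  λ = 4: algebraic multiplicity = 1, geometric multiplicity = 1

Determining the block sizes for each eigenvalue:
  λ = 3: one block (gm = 1), so the single block has size am = 2 → block sizes [2]
  λ = 4: one block (gm = 1), so the single block has size am = 1 → block sizes [1]

Assembling the blocks gives a Jordan form
J =
  [3, 1, 0]
  [0, 3, 0]
  [0, 0, 4]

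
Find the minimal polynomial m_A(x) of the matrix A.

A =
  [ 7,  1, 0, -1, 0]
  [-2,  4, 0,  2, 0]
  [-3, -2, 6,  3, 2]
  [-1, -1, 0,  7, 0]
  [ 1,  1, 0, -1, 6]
x^2 - 12*x + 36

The characteristic polynomial is χ_A(x) = (x - 6)^5, so the eigenvalues are known. The minimal polynomial is
  m_A(x) = Π_λ (x − λ)^{k_λ}
where k_λ is the size of the *largest* Jordan block for λ (equivalently, the smallest k with (A − λI)^k v = 0 for every generalised eigenvector v of λ).

  λ = 6: largest Jordan block has size 2, contributing (x − 6)^2

So m_A(x) = (x - 6)^2 = x^2 - 12*x + 36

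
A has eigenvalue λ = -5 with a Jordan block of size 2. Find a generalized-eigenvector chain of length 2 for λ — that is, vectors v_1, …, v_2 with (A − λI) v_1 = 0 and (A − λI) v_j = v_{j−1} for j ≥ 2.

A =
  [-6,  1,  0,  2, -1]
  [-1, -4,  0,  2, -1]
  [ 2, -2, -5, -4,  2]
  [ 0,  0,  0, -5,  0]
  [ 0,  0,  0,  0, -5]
A Jordan chain for λ = -5 of length 2:
v_1 = (-1, -1, 2, 0, 0)ᵀ
v_2 = (1, 0, 0, 0, 0)ᵀ

Let N = A − (-5)·I. We want v_2 with N^2 v_2 = 0 but N^1 v_2 ≠ 0; then v_{j-1} := N · v_j for j = 2, …, 2.

Pick v_2 = (1, 0, 0, 0, 0)ᵀ.
Then v_1 = N · v_2 = (-1, -1, 2, 0, 0)ᵀ.

Sanity check: (A − (-5)·I) v_1 = (0, 0, 0, 0, 0)ᵀ = 0. ✓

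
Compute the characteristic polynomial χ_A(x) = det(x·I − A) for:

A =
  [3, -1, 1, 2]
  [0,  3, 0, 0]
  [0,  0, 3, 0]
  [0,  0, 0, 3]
x^4 - 12*x^3 + 54*x^2 - 108*x + 81

Expanding det(x·I − A) (e.g. by cofactor expansion or by noting that A is similar to its Jordan form J, which has the same characteristic polynomial as A) gives
  χ_A(x) = x^4 - 12*x^3 + 54*x^2 - 108*x + 81
which factors as (x - 3)^4. The eigenvalues (with algebraic multiplicities) are λ = 3 with multiplicity 4.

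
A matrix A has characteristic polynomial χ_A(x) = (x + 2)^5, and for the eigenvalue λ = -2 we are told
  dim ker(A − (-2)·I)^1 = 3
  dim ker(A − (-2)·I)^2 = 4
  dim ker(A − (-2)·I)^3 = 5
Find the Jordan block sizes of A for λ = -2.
Block sizes for λ = -2: [3, 1, 1]

From the dimensions of kernels of powers, the number of Jordan blocks of size at least j is d_j − d_{j−1} where d_j = dim ker(N^j) (with d_0 = 0). Computing the differences gives [3, 1, 1].
The number of blocks of size exactly k is (#blocks of size ≥ k) − (#blocks of size ≥ k + 1), so the partition is: 2 block(s) of size 1, 1 block(s) of size 3.
In nonincreasing order the block sizes are [3, 1, 1].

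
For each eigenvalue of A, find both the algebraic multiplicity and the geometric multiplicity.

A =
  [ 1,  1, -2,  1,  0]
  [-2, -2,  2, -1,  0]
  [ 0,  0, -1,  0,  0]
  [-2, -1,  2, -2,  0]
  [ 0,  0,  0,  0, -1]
λ = -1: alg = 5, geom = 4

Step 1 — factor the characteristic polynomial to read off the algebraic multiplicities:
  χ_A(x) = (x + 1)^5

Step 2 — compute geometric multiplicities via the rank-nullity identity g(λ) = n − rank(A − λI):
  rank(A − (-1)·I) = 1, so dim ker(A − (-1)·I) = n − 1 = 4

Summary:
  λ = -1: algebraic multiplicity = 5, geometric multiplicity = 4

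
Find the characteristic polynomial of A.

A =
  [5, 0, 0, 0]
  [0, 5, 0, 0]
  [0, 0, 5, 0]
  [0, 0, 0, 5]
x^4 - 20*x^3 + 150*x^2 - 500*x + 625

Expanding det(x·I − A) (e.g. by cofactor expansion or by noting that A is similar to its Jordan form J, which has the same characteristic polynomial as A) gives
  χ_A(x) = x^4 - 20*x^3 + 150*x^2 - 500*x + 625
which factors as (x - 5)^4. The eigenvalues (with algebraic multiplicities) are λ = 5 with multiplicity 4.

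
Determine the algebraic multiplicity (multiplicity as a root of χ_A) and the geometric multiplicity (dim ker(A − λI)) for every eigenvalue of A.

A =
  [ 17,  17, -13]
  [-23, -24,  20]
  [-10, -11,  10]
λ = 1: alg = 3, geom = 1

Step 1 — factor the characteristic polynomial to read off the algebraic multiplicities:
  χ_A(x) = (x - 1)^3

Step 2 — compute geometric multiplicities via the rank-nullity identity g(λ) = n − rank(A − λI):
  rank(A − (1)·I) = 2, so dim ker(A − (1)·I) = n − 2 = 1

Summary:
  λ = 1: algebraic multiplicity = 3, geometric multiplicity = 1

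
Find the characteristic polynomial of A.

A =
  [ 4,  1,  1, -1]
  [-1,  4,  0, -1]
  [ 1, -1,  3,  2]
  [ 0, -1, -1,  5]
x^4 - 16*x^3 + 96*x^2 - 256*x + 256

Expanding det(x·I − A) (e.g. by cofactor expansion or by noting that A is similar to its Jordan form J, which has the same characteristic polynomial as A) gives
  χ_A(x) = x^4 - 16*x^3 + 96*x^2 - 256*x + 256
which factors as (x - 4)^4. The eigenvalues (with algebraic multiplicities) are λ = 4 with multiplicity 4.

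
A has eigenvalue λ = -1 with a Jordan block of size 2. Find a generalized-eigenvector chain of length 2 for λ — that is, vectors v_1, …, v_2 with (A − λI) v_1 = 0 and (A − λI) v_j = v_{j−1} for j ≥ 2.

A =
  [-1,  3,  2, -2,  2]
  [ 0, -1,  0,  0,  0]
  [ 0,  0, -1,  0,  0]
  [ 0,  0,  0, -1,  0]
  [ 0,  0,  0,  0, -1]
A Jordan chain for λ = -1 of length 2:
v_1 = (3, 0, 0, 0, 0)ᵀ
v_2 = (0, 1, 0, 0, 0)ᵀ

Let N = A − (-1)·I. We want v_2 with N^2 v_2 = 0 but N^1 v_2 ≠ 0; then v_{j-1} := N · v_j for j = 2, …, 2.

Pick v_2 = (0, 1, 0, 0, 0)ᵀ.
Then v_1 = N · v_2 = (3, 0, 0, 0, 0)ᵀ.

Sanity check: (A − (-1)·I) v_1 = (0, 0, 0, 0, 0)ᵀ = 0. ✓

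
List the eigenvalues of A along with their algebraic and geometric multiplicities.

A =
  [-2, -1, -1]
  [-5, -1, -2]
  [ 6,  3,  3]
λ = 0: alg = 3, geom = 1

Step 1 — factor the characteristic polynomial to read off the algebraic multiplicities:
  χ_A(x) = x^3

Step 2 — compute geometric multiplicities via the rank-nullity identity g(λ) = n − rank(A − λI):
  rank(A − (0)·I) = 2, so dim ker(A − (0)·I) = n − 2 = 1

Summary:
  λ = 0: algebraic multiplicity = 3, geometric multiplicity = 1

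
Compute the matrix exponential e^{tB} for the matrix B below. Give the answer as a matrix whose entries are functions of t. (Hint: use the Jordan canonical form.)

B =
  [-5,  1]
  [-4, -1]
e^{tB} =
  [-2*t*exp(-3*t) + exp(-3*t), t*exp(-3*t)]
  [-4*t*exp(-3*t), 2*t*exp(-3*t) + exp(-3*t)]

Strategy: write B = P · J · P⁻¹ where J is a Jordan canonical form, so e^{tB} = P · e^{tJ} · P⁻¹, and e^{tJ} can be computed block-by-block.

B has Jordan form
J =
  [-3,  1]
  [ 0, -3]
(up to reordering of blocks).

Per-block formulas:
  For a 2×2 Jordan block J_2(-3): exp(t · J_2(-3)) = e^(-3t)·(I + t·N), where N is the 2×2 nilpotent shift.

After assembling e^{tJ} and conjugating by P, we get:

e^{tB} =
  [-2*t*exp(-3*t) + exp(-3*t), t*exp(-3*t)]
  [-4*t*exp(-3*t), 2*t*exp(-3*t) + exp(-3*t)]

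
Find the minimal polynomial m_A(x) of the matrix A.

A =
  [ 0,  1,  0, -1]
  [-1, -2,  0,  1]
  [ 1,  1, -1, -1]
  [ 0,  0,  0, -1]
x^2 + 2*x + 1

The characteristic polynomial is χ_A(x) = (x + 1)^4, so the eigenvalues are known. The minimal polynomial is
  m_A(x) = Π_λ (x − λ)^{k_λ}
where k_λ is the size of the *largest* Jordan block for λ (equivalently, the smallest k with (A − λI)^k v = 0 for every generalised eigenvector v of λ).

  λ = -1: largest Jordan block has size 2, contributing (x + 1)^2

So m_A(x) = (x + 1)^2 = x^2 + 2*x + 1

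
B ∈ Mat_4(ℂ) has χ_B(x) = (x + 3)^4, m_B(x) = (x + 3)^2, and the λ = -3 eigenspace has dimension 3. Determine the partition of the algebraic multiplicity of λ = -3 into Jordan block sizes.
Block sizes for λ = -3: [2, 1, 1]

Step 1 — from the characteristic polynomial, algebraic multiplicity of λ = -3 is 4. From dim ker(B − (-3)·I) = 3, there are exactly 3 Jordan blocks for λ = -3.
Step 2 — from the minimal polynomial, the factor (x + 3)^2 tells us the largest block for λ = -3 has size 2.
Step 3 — with total size 4, 3 blocks, and largest block 2, the block sizes (in nonincreasing order) are [2, 1, 1].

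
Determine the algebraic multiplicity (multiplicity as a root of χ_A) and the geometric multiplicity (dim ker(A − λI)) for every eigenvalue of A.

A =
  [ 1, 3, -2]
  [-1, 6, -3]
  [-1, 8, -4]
λ = 1: alg = 3, geom = 1

Step 1 — factor the characteristic polynomial to read off the algebraic multiplicities:
  χ_A(x) = (x - 1)^3

Step 2 — compute geometric multiplicities via the rank-nullity identity g(λ) = n − rank(A − λI):
  rank(A − (1)·I) = 2, so dim ker(A − (1)·I) = n − 2 = 1

Summary:
  λ = 1: algebraic multiplicity = 3, geometric multiplicity = 1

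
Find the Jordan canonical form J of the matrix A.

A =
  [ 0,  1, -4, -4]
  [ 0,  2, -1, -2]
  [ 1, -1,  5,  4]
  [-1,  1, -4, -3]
J_3(1) ⊕ J_1(1)

The characteristic polynomial is
  det(x·I − A) = x^4 - 4*x^3 + 6*x^2 - 4*x + 1 = (x - 1)^4

Eigenvalues and multiplicities (the geometric multiplicity of λ is n − rank(A − λI), which equals the number of Jordan blocks for λ):
  λ = 1: algebraic multiplicity = 4, geometric multiplicity = 2

Determining the block sizes for each eigenvalue:
  λ = 1: with am = 4 and gm = 2, the partition is not yet determined (e.g. several partitions of 4 into 2 parts exist). Let N = A − (1)·I. Computing rank(N^1) = 2, rank(N^2) = 1, rank(N^3) = 0; the number of blocks of size ≥ j is rank(N^{j−1}) − rank(N^j), giving [2, 1, 1]. So we have 1 block(s) of size 3, 1 block(s) of size 1 → block sizes [3, 1]

Assembling the blocks gives a Jordan form
J =
  [1, 1, 0, 0]
  [0, 1, 1, 0]
  [0, 0, 1, 0]
  [0, 0, 0, 1]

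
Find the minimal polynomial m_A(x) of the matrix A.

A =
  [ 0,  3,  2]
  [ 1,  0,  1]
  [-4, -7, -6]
x^3 + 6*x^2 + 12*x + 8

The characteristic polynomial is χ_A(x) = (x + 2)^3, so the eigenvalues are known. The minimal polynomial is
  m_A(x) = Π_λ (x − λ)^{k_λ}
where k_λ is the size of the *largest* Jordan block for λ (equivalently, the smallest k with (A − λI)^k v = 0 for every generalised eigenvector v of λ).

  λ = -2: largest Jordan block has size 3, contributing (x + 2)^3

So m_A(x) = (x + 2)^3 = x^3 + 6*x^2 + 12*x + 8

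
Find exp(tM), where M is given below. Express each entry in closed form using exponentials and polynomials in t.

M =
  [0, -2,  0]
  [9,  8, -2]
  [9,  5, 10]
e^{tM} =
  [9*t^2*exp(6*t) - 6*t*exp(6*t) + exp(6*t), 4*t^2*exp(6*t) - 2*t*exp(6*t), 2*t^2*exp(6*t)]
  [-27*t^2*exp(6*t) + 9*t*exp(6*t), -12*t^2*exp(6*t) + 2*t*exp(6*t) + exp(6*t), -6*t^2*exp(6*t) - 2*t*exp(6*t)]
  [27*t^2*exp(6*t)/2 + 9*t*exp(6*t), 6*t^2*exp(6*t) + 5*t*exp(6*t), 3*t^2*exp(6*t) + 4*t*exp(6*t) + exp(6*t)]

Strategy: write M = P · J · P⁻¹ where J is a Jordan canonical form, so e^{tM} = P · e^{tJ} · P⁻¹, and e^{tJ} can be computed block-by-block.

M has Jordan form
J =
  [6, 1, 0]
  [0, 6, 1]
  [0, 0, 6]
(up to reordering of blocks).

Per-block formulas:
  For a 3×3 Jordan block J_3(6): exp(t · J_3(6)) = e^(6t)·(I + t·N + (t^2/2)·N^2), where N is the 3×3 nilpotent shift.

After assembling e^{tJ} and conjugating by P, we get:

e^{tM} =
  [9*t^2*exp(6*t) - 6*t*exp(6*t) + exp(6*t), 4*t^2*exp(6*t) - 2*t*exp(6*t), 2*t^2*exp(6*t)]
  [-27*t^2*exp(6*t) + 9*t*exp(6*t), -12*t^2*exp(6*t) + 2*t*exp(6*t) + exp(6*t), -6*t^2*exp(6*t) - 2*t*exp(6*t)]
  [27*t^2*exp(6*t)/2 + 9*t*exp(6*t), 6*t^2*exp(6*t) + 5*t*exp(6*t), 3*t^2*exp(6*t) + 4*t*exp(6*t) + exp(6*t)]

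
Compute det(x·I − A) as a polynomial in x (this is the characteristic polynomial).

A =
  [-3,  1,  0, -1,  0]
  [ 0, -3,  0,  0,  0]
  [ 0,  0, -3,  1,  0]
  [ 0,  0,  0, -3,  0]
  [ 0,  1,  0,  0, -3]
x^5 + 15*x^4 + 90*x^3 + 270*x^2 + 405*x + 243

Expanding det(x·I − A) (e.g. by cofactor expansion or by noting that A is similar to its Jordan form J, which has the same characteristic polynomial as A) gives
  χ_A(x) = x^5 + 15*x^4 + 90*x^3 + 270*x^2 + 405*x + 243
which factors as (x + 3)^5. The eigenvalues (with algebraic multiplicities) are λ = -3 with multiplicity 5.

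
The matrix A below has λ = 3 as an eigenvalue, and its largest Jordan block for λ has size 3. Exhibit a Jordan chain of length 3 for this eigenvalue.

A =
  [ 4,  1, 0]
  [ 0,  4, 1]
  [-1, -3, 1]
A Jordan chain for λ = 3 of length 3:
v_1 = (1, -1, 1)ᵀ
v_2 = (1, 0, -1)ᵀ
v_3 = (1, 0, 0)ᵀ

Let N = A − (3)·I. We want v_3 with N^3 v_3 = 0 but N^2 v_3 ≠ 0; then v_{j-1} := N · v_j for j = 3, …, 2.

Pick v_3 = (1, 0, 0)ᵀ.
Then v_2 = N · v_3 = (1, 0, -1)ᵀ.
Then v_1 = N · v_2 = (1, -1, 1)ᵀ.

Sanity check: (A − (3)·I) v_1 = (0, 0, 0)ᵀ = 0. ✓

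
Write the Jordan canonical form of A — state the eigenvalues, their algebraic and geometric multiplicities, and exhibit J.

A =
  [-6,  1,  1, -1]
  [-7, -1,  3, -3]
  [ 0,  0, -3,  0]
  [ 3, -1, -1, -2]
J_3(-3) ⊕ J_1(-3)

The characteristic polynomial is
  det(x·I − A) = x^4 + 12*x^3 + 54*x^2 + 108*x + 81 = (x + 3)^4

Eigenvalues and multiplicities (the geometric multiplicity of λ is n − rank(A − λI), which equals the number of Jordan blocks for λ):
  λ = -3: algebraic multiplicity = 4, geometric multiplicity = 2

Determining the block sizes for each eigenvalue:
  λ = -3: with am = 4 and gm = 2, the partition is not yet determined (e.g. several partitions of 4 into 2 parts exist). Let N = A − (-3)·I. Computing rank(N^1) = 2, rank(N^2) = 1, rank(N^3) = 0; the number of blocks of size ≥ j is rank(N^{j−1}) − rank(N^j), giving [2, 1, 1]. So we have 1 block(s) of size 3, 1 block(s) of size 1 → block sizes [3, 1]

Assembling the blocks gives a Jordan form
J =
  [-3,  1,  0,  0]
  [ 0, -3,  1,  0]
  [ 0,  0, -3,  0]
  [ 0,  0,  0, -3]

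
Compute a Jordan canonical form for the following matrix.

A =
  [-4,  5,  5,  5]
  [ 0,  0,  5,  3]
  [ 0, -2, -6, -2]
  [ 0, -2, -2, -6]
J_3(-4) ⊕ J_1(-4)

The characteristic polynomial is
  det(x·I − A) = x^4 + 16*x^3 + 96*x^2 + 256*x + 256 = (x + 4)^4

Eigenvalues and multiplicities (the geometric multiplicity of λ is n − rank(A − λI), which equals the number of Jordan blocks for λ):
  λ = -4: algebraic multiplicity = 4, geometric multiplicity = 2

Determining the block sizes for each eigenvalue:
  λ = -4: with am = 4 and gm = 2, the partition is not yet determined (e.g. several partitions of 4 into 2 parts exist). Let N = A − (-4)·I. Computing rank(N^1) = 2, rank(N^2) = 1, rank(N^3) = 0; the number of blocks of size ≥ j is rank(N^{j−1}) − rank(N^j), giving [2, 1, 1]. So we have 1 block(s) of size 3, 1 block(s) of size 1 → block sizes [3, 1]

Assembling the blocks gives a Jordan form
J =
  [-4,  1,  0,  0]
  [ 0, -4,  1,  0]
  [ 0,  0, -4,  0]
  [ 0,  0,  0, -4]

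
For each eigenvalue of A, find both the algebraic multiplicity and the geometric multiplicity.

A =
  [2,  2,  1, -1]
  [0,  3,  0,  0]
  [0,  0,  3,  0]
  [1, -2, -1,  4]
λ = 3: alg = 4, geom = 3

Step 1 — factor the characteristic polynomial to read off the algebraic multiplicities:
  χ_A(x) = (x - 3)^4

Step 2 — compute geometric multiplicities via the rank-nullity identity g(λ) = n − rank(A − λI):
  rank(A − (3)·I) = 1, so dim ker(A − (3)·I) = n − 1 = 3

Summary:
  λ = 3: algebraic multiplicity = 4, geometric multiplicity = 3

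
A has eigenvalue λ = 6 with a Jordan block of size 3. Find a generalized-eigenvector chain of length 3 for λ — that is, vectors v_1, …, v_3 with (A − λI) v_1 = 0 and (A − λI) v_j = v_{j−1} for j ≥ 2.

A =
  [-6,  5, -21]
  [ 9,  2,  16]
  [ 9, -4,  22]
A Jordan chain for λ = 6 of length 3:
v_1 = (4, -3, -3)ᵀ
v_2 = (5, -4, -4)ᵀ
v_3 = (0, 1, 0)ᵀ

Let N = A − (6)·I. We want v_3 with N^3 v_3 = 0 but N^2 v_3 ≠ 0; then v_{j-1} := N · v_j for j = 3, …, 2.

Pick v_3 = (0, 1, 0)ᵀ.
Then v_2 = N · v_3 = (5, -4, -4)ᵀ.
Then v_1 = N · v_2 = (4, -3, -3)ᵀ.

Sanity check: (A − (6)·I) v_1 = (0, 0, 0)ᵀ = 0. ✓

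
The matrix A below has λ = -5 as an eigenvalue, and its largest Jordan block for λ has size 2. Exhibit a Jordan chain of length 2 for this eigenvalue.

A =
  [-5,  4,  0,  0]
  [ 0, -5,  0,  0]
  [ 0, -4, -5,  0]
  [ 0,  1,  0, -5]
A Jordan chain for λ = -5 of length 2:
v_1 = (4, 0, -4, 1)ᵀ
v_2 = (0, 1, 0, 0)ᵀ

Let N = A − (-5)·I. We want v_2 with N^2 v_2 = 0 but N^1 v_2 ≠ 0; then v_{j-1} := N · v_j for j = 2, …, 2.

Pick v_2 = (0, 1, 0, 0)ᵀ.
Then v_1 = N · v_2 = (4, 0, -4, 1)ᵀ.

Sanity check: (A − (-5)·I) v_1 = (0, 0, 0, 0)ᵀ = 0. ✓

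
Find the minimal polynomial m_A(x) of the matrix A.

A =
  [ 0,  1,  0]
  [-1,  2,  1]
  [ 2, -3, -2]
x^3

The characteristic polynomial is χ_A(x) = x^3, so the eigenvalues are known. The minimal polynomial is
  m_A(x) = Π_λ (x − λ)^{k_λ}
where k_λ is the size of the *largest* Jordan block for λ (equivalently, the smallest k with (A − λI)^k v = 0 for every generalised eigenvector v of λ).

  λ = 0: largest Jordan block has size 3, contributing (x − 0)^3

So m_A(x) = x^3 = x^3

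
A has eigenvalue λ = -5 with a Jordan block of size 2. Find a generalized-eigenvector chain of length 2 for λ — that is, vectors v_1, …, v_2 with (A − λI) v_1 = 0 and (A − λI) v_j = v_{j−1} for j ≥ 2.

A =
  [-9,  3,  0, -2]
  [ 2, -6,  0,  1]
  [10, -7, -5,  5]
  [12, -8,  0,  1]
A Jordan chain for λ = -5 of length 2:
v_1 = (2, 0, -4, -4)ᵀ
v_2 = (1, 2, 0, 0)ᵀ

Let N = A − (-5)·I. We want v_2 with N^2 v_2 = 0 but N^1 v_2 ≠ 0; then v_{j-1} := N · v_j for j = 2, …, 2.

Pick v_2 = (1, 2, 0, 0)ᵀ.
Then v_1 = N · v_2 = (2, 0, -4, -4)ᵀ.

Sanity check: (A − (-5)·I) v_1 = (0, 0, 0, 0)ᵀ = 0. ✓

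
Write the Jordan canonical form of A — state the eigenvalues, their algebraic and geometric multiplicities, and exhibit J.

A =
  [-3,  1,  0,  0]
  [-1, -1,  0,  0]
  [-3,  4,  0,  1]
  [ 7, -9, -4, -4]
J_2(-2) ⊕ J_2(-2)

The characteristic polynomial is
  det(x·I − A) = x^4 + 8*x^3 + 24*x^2 + 32*x + 16 = (x + 2)^4

Eigenvalues and multiplicities (the geometric multiplicity of λ is n − rank(A − λI), which equals the number of Jordan blocks for λ):
  λ = -2: algebraic multiplicity = 4, geometric multiplicity = 2

Determining the block sizes for each eigenvalue:
  λ = -2: with am = 4 and gm = 2, the partition is not yet determined (e.g. several partitions of 4 into 2 parts exist). Let N = A − (-2)·I. Computing rank(N^1) = 2, rank(N^2) = 0; the number of blocks of size ≥ j is rank(N^{j−1}) − rank(N^j), giving [2, 2]. So we have 2 block(s) of size 2 → block sizes [2, 2]

Assembling the blocks gives a Jordan form
J =
  [-2,  1,  0,  0]
  [ 0, -2,  0,  0]
  [ 0,  0, -2,  1]
  [ 0,  0,  0, -2]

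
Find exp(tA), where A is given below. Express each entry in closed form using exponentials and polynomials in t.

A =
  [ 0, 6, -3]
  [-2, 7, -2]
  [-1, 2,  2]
e^{tA} =
  [-3*t*exp(3*t) + exp(3*t), 6*t*exp(3*t), -3*t*exp(3*t)]
  [-2*t*exp(3*t), 4*t*exp(3*t) + exp(3*t), -2*t*exp(3*t)]
  [-t*exp(3*t), 2*t*exp(3*t), -t*exp(3*t) + exp(3*t)]

Strategy: write A = P · J · P⁻¹ where J is a Jordan canonical form, so e^{tA} = P · e^{tJ} · P⁻¹, and e^{tJ} can be computed block-by-block.

A has Jordan form
J =
  [3, 1, 0]
  [0, 3, 0]
  [0, 0, 3]
(up to reordering of blocks).

Per-block formulas:
  For a 2×2 Jordan block J_2(3): exp(t · J_2(3)) = e^(3t)·(I + t·N), where N is the 2×2 nilpotent shift.
  For a 1×1 block at λ = 3: exp(t · [3]) = [e^(3t)].

After assembling e^{tJ} and conjugating by P, we get:

e^{tA} =
  [-3*t*exp(3*t) + exp(3*t), 6*t*exp(3*t), -3*t*exp(3*t)]
  [-2*t*exp(3*t), 4*t*exp(3*t) + exp(3*t), -2*t*exp(3*t)]
  [-t*exp(3*t), 2*t*exp(3*t), -t*exp(3*t) + exp(3*t)]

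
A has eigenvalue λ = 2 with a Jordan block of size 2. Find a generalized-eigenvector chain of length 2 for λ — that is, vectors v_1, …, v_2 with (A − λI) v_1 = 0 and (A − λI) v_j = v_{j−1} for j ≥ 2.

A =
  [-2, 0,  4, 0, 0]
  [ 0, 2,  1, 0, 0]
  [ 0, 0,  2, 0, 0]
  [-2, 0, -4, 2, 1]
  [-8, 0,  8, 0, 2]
A Jordan chain for λ = 2 of length 2:
v_1 = (0, 1, 0, -6, 0)ᵀ
v_2 = (1, 0, 1, 0, 0)ᵀ

Let N = A − (2)·I. We want v_2 with N^2 v_2 = 0 but N^1 v_2 ≠ 0; then v_{j-1} := N · v_j for j = 2, …, 2.

Pick v_2 = (1, 0, 1, 0, 0)ᵀ.
Then v_1 = N · v_2 = (0, 1, 0, -6, 0)ᵀ.

Sanity check: (A − (2)·I) v_1 = (0, 0, 0, 0, 0)ᵀ = 0. ✓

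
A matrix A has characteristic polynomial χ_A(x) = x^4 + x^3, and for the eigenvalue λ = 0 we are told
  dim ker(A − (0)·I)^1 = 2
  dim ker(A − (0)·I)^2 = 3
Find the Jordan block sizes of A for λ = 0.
Block sizes for λ = 0: [2, 1]

From the dimensions of kernels of powers, the number of Jordan blocks of size at least j is d_j − d_{j−1} where d_j = dim ker(N^j) (with d_0 = 0). Computing the differences gives [2, 1].
The number of blocks of size exactly k is (#blocks of size ≥ k) − (#blocks of size ≥ k + 1), so the partition is: 1 block(s) of size 1, 1 block(s) of size 2.
In nonincreasing order the block sizes are [2, 1].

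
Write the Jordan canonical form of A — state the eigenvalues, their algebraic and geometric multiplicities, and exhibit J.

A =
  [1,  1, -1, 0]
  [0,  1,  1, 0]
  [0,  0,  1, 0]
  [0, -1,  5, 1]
J_3(1) ⊕ J_1(1)

The characteristic polynomial is
  det(x·I − A) = x^4 - 4*x^3 + 6*x^2 - 4*x + 1 = (x - 1)^4

Eigenvalues and multiplicities (the geometric multiplicity of λ is n − rank(A − λI), which equals the number of Jordan blocks for λ):
  λ = 1: algebraic multiplicity = 4, geometric multiplicity = 2

Determining the block sizes for each eigenvalue:
  λ = 1: with am = 4 and gm = 2, the partition is not yet determined (e.g. several partitions of 4 into 2 parts exist). Let N = A − (1)·I. Computing rank(N^1) = 2, rank(N^2) = 1, rank(N^3) = 0; the number of blocks of size ≥ j is rank(N^{j−1}) − rank(N^j), giving [2, 1, 1]. So we have 1 block(s) of size 3, 1 block(s) of size 1 → block sizes [3, 1]

Assembling the blocks gives a Jordan form
J =
  [1, 1, 0, 0]
  [0, 1, 1, 0]
  [0, 0, 1, 0]
  [0, 0, 0, 1]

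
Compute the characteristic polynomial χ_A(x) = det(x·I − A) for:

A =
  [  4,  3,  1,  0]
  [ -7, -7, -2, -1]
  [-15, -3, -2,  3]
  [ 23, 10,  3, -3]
x^4 + 8*x^3 + 24*x^2 + 32*x + 16

Expanding det(x·I − A) (e.g. by cofactor expansion or by noting that A is similar to its Jordan form J, which has the same characteristic polynomial as A) gives
  χ_A(x) = x^4 + 8*x^3 + 24*x^2 + 32*x + 16
which factors as (x + 2)^4. The eigenvalues (with algebraic multiplicities) are λ = -2 with multiplicity 4.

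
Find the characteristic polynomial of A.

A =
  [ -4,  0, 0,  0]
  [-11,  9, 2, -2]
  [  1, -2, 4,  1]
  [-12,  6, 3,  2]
x^4 - 11*x^3 + 15*x^2 + 175*x - 500

Expanding det(x·I − A) (e.g. by cofactor expansion or by noting that A is similar to its Jordan form J, which has the same characteristic polynomial as A) gives
  χ_A(x) = x^4 - 11*x^3 + 15*x^2 + 175*x - 500
which factors as (x - 5)^3*(x + 4). The eigenvalues (with algebraic multiplicities) are λ = -4 with multiplicity 1, λ = 5 with multiplicity 3.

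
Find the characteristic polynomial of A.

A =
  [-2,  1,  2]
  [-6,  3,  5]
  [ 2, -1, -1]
x^3

Expanding det(x·I − A) (e.g. by cofactor expansion or by noting that A is similar to its Jordan form J, which has the same characteristic polynomial as A) gives
  χ_A(x) = x^3
which factors as x^3. The eigenvalues (with algebraic multiplicities) are λ = 0 with multiplicity 3.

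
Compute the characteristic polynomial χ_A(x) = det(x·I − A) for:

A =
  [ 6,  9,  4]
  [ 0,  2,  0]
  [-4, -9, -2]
x^3 - 6*x^2 + 12*x - 8

Expanding det(x·I − A) (e.g. by cofactor expansion or by noting that A is similar to its Jordan form J, which has the same characteristic polynomial as A) gives
  χ_A(x) = x^3 - 6*x^2 + 12*x - 8
which factors as (x - 2)^3. The eigenvalues (with algebraic multiplicities) are λ = 2 with multiplicity 3.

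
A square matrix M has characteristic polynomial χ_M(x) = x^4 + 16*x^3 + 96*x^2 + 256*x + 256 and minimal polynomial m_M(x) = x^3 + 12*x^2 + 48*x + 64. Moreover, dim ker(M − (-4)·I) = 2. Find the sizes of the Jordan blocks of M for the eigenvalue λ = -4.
Block sizes for λ = -4: [3, 1]

Step 1 — from the characteristic polynomial, algebraic multiplicity of λ = -4 is 4. From dim ker(M − (-4)·I) = 2, there are exactly 2 Jordan blocks for λ = -4.
Step 2 — from the minimal polynomial, the factor (x + 4)^3 tells us the largest block for λ = -4 has size 3.
Step 3 — with total size 4, 2 blocks, and largest block 3, the block sizes (in nonincreasing order) are [3, 1].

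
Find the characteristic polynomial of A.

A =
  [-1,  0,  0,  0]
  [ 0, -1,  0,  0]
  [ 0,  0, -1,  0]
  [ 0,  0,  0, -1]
x^4 + 4*x^3 + 6*x^2 + 4*x + 1

Expanding det(x·I − A) (e.g. by cofactor expansion or by noting that A is similar to its Jordan form J, which has the same characteristic polynomial as A) gives
  χ_A(x) = x^4 + 4*x^3 + 6*x^2 + 4*x + 1
which factors as (x + 1)^4. The eigenvalues (with algebraic multiplicities) are λ = -1 with multiplicity 4.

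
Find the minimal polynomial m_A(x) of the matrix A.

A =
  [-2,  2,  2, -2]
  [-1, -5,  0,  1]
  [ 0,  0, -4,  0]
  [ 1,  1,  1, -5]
x^3 + 12*x^2 + 48*x + 64

The characteristic polynomial is χ_A(x) = (x + 4)^4, so the eigenvalues are known. The minimal polynomial is
  m_A(x) = Π_λ (x − λ)^{k_λ}
where k_λ is the size of the *largest* Jordan block for λ (equivalently, the smallest k with (A − λI)^k v = 0 for every generalised eigenvector v of λ).

  λ = -4: largest Jordan block has size 3, contributing (x + 4)^3

So m_A(x) = (x + 4)^3 = x^3 + 12*x^2 + 48*x + 64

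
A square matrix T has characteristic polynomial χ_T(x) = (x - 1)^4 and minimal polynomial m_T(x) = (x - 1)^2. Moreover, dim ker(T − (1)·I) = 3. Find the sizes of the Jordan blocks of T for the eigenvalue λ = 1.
Block sizes for λ = 1: [2, 1, 1]

Step 1 — from the characteristic polynomial, algebraic multiplicity of λ = 1 is 4. From dim ker(T − (1)·I) = 3, there are exactly 3 Jordan blocks for λ = 1.
Step 2 — from the minimal polynomial, the factor (x − 1)^2 tells us the largest block for λ = 1 has size 2.
Step 3 — with total size 4, 3 blocks, and largest block 2, the block sizes (in nonincreasing order) are [2, 1, 1].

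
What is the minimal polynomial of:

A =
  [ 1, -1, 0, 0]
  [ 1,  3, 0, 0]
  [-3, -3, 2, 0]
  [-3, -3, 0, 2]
x^2 - 4*x + 4

The characteristic polynomial is χ_A(x) = (x - 2)^4, so the eigenvalues are known. The minimal polynomial is
  m_A(x) = Π_λ (x − λ)^{k_λ}
where k_λ is the size of the *largest* Jordan block for λ (equivalently, the smallest k with (A − λI)^k v = 0 for every generalised eigenvector v of λ).

  λ = 2: largest Jordan block has size 2, contributing (x − 2)^2

So m_A(x) = (x - 2)^2 = x^2 - 4*x + 4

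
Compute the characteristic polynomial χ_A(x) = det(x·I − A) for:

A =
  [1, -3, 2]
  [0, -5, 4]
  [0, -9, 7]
x^3 - 3*x^2 + 3*x - 1

Expanding det(x·I − A) (e.g. by cofactor expansion or by noting that A is similar to its Jordan form J, which has the same characteristic polynomial as A) gives
  χ_A(x) = x^3 - 3*x^2 + 3*x - 1
which factors as (x - 1)^3. The eigenvalues (with algebraic multiplicities) are λ = 1 with multiplicity 3.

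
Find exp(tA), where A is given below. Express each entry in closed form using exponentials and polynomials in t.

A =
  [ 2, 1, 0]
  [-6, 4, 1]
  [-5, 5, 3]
e^{tA} =
  [-5*t^2*exp(3*t)/2 - t*exp(3*t) + exp(3*t), t*exp(3*t), t^2*exp(3*t)/2]
  [-5*t^2*exp(3*t)/2 - 6*t*exp(3*t), t*exp(3*t) + exp(3*t), t^2*exp(3*t)/2 + t*exp(3*t)]
  [-25*t^2*exp(3*t)/2 - 5*t*exp(3*t), 5*t*exp(3*t), 5*t^2*exp(3*t)/2 + exp(3*t)]

Strategy: write A = P · J · P⁻¹ where J is a Jordan canonical form, so e^{tA} = P · e^{tJ} · P⁻¹, and e^{tJ} can be computed block-by-block.

A has Jordan form
J =
  [3, 1, 0]
  [0, 3, 1]
  [0, 0, 3]
(up to reordering of blocks).

Per-block formulas:
  For a 3×3 Jordan block J_3(3): exp(t · J_3(3)) = e^(3t)·(I + t·N + (t^2/2)·N^2), where N is the 3×3 nilpotent shift.

After assembling e^{tJ} and conjugating by P, we get:

e^{tA} =
  [-5*t^2*exp(3*t)/2 - t*exp(3*t) + exp(3*t), t*exp(3*t), t^2*exp(3*t)/2]
  [-5*t^2*exp(3*t)/2 - 6*t*exp(3*t), t*exp(3*t) + exp(3*t), t^2*exp(3*t)/2 + t*exp(3*t)]
  [-25*t^2*exp(3*t)/2 - 5*t*exp(3*t), 5*t*exp(3*t), 5*t^2*exp(3*t)/2 + exp(3*t)]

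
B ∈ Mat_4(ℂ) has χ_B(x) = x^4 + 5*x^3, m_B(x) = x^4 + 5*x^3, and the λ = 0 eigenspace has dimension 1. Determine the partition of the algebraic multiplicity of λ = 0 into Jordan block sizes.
Block sizes for λ = 0: [3]

Step 1 — from the characteristic polynomial, algebraic multiplicity of λ = 0 is 3. From dim ker(B − (0)·I) = 1, there are exactly 1 Jordan blocks for λ = 0.
Step 2 — from the minimal polynomial, the factor (x − 0)^3 tells us the largest block for λ = 0 has size 3.
Step 3 — with total size 3, 1 blocks, and largest block 3, the block sizes (in nonincreasing order) are [3].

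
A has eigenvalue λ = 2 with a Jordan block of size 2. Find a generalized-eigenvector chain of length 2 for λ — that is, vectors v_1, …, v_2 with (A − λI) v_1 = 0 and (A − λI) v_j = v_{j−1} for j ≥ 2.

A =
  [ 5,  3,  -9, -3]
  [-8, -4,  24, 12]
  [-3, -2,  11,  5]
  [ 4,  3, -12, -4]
A Jordan chain for λ = 2 of length 2:
v_1 = (3, -8, -3, 4)ᵀ
v_2 = (1, 0, 0, 0)ᵀ

Let N = A − (2)·I. We want v_2 with N^2 v_2 = 0 but N^1 v_2 ≠ 0; then v_{j-1} := N · v_j for j = 2, …, 2.

Pick v_2 = (1, 0, 0, 0)ᵀ.
Then v_1 = N · v_2 = (3, -8, -3, 4)ᵀ.

Sanity check: (A − (2)·I) v_1 = (0, 0, 0, 0)ᵀ = 0. ✓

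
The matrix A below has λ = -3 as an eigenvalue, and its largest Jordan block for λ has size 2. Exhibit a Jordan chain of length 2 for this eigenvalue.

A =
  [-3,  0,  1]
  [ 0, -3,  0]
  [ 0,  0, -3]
A Jordan chain for λ = -3 of length 2:
v_1 = (1, 0, 0)ᵀ
v_2 = (0, 0, 1)ᵀ

Let N = A − (-3)·I. We want v_2 with N^2 v_2 = 0 but N^1 v_2 ≠ 0; then v_{j-1} := N · v_j for j = 2, …, 2.

Pick v_2 = (0, 0, 1)ᵀ.
Then v_1 = N · v_2 = (1, 0, 0)ᵀ.

Sanity check: (A − (-3)·I) v_1 = (0, 0, 0)ᵀ = 0. ✓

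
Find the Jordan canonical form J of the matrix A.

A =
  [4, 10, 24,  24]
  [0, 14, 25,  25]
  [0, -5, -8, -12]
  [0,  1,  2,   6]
J_3(4) ⊕ J_1(4)

The characteristic polynomial is
  det(x·I − A) = x^4 - 16*x^3 + 96*x^2 - 256*x + 256 = (x - 4)^4

Eigenvalues and multiplicities (the geometric multiplicity of λ is n − rank(A − λI), which equals the number of Jordan blocks for λ):
  λ = 4: algebraic multiplicity = 4, geometric multiplicity = 2

Determining the block sizes for each eigenvalue:
  λ = 4: with am = 4 and gm = 2, the partition is not yet determined (e.g. several partitions of 4 into 2 parts exist). Let N = A − (4)·I. Computing rank(N^1) = 2, rank(N^2) = 1, rank(N^3) = 0; the number of blocks of size ≥ j is rank(N^{j−1}) − rank(N^j), giving [2, 1, 1]. So we have 1 block(s) of size 3, 1 block(s) of size 1 → block sizes [3, 1]

Assembling the blocks gives a Jordan form
J =
  [4, 1, 0, 0]
  [0, 4, 1, 0]
  [0, 0, 4, 0]
  [0, 0, 0, 4]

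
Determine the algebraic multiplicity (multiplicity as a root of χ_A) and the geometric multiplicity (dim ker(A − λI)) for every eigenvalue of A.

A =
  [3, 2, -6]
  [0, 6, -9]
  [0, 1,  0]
λ = 3: alg = 3, geom = 2

Step 1 — factor the characteristic polynomial to read off the algebraic multiplicities:
  χ_A(x) = (x - 3)^3

Step 2 — compute geometric multiplicities via the rank-nullity identity g(λ) = n − rank(A − λI):
  rank(A − (3)·I) = 1, so dim ker(A − (3)·I) = n − 1 = 2

Summary:
  λ = 3: algebraic multiplicity = 3, geometric multiplicity = 2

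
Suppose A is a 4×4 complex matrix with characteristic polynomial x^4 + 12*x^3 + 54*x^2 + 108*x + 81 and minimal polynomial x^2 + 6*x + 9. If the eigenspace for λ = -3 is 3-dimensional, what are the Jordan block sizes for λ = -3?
Block sizes for λ = -3: [2, 1, 1]

Step 1 — from the characteristic polynomial, algebraic multiplicity of λ = -3 is 4. From dim ker(A − (-3)·I) = 3, there are exactly 3 Jordan blocks for λ = -3.
Step 2 — from the minimal polynomial, the factor (x + 3)^2 tells us the largest block for λ = -3 has size 2.
Step 3 — with total size 4, 3 blocks, and largest block 2, the block sizes (in nonincreasing order) are [2, 1, 1].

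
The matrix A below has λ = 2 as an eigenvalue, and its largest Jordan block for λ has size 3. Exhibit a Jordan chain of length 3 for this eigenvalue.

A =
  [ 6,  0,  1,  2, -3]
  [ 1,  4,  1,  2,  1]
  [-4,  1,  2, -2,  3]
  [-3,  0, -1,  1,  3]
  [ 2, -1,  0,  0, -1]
A Jordan chain for λ = 2 of length 3:
v_1 = (2, 1, -1, -2, 1)ᵀ
v_2 = (1, 1, 0, -1, 0)ᵀ
v_3 = (0, 0, 1, 0, 0)ᵀ

Let N = A − (2)·I. We want v_3 with N^3 v_3 = 0 but N^2 v_3 ≠ 0; then v_{j-1} := N · v_j for j = 3, …, 2.

Pick v_3 = (0, 0, 1, 0, 0)ᵀ.
Then v_2 = N · v_3 = (1, 1, 0, -1, 0)ᵀ.
Then v_1 = N · v_2 = (2, 1, -1, -2, 1)ᵀ.

Sanity check: (A − (2)·I) v_1 = (0, 0, 0, 0, 0)ᵀ = 0. ✓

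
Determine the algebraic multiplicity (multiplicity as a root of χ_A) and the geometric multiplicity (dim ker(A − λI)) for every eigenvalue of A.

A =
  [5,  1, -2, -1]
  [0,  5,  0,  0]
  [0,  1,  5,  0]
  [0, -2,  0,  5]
λ = 5: alg = 4, geom = 2

Step 1 — factor the characteristic polynomial to read off the algebraic multiplicities:
  χ_A(x) = (x - 5)^4

Step 2 — compute geometric multiplicities via the rank-nullity identity g(λ) = n − rank(A − λI):
  rank(A − (5)·I) = 2, so dim ker(A − (5)·I) = n − 2 = 2

Summary:
  λ = 5: algebraic multiplicity = 4, geometric multiplicity = 2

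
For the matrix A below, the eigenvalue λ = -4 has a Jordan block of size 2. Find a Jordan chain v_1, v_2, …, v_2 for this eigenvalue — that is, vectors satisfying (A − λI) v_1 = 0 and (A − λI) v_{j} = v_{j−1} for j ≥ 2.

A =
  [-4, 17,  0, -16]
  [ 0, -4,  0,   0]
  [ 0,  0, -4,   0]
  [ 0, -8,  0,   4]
A Jordan chain for λ = -4 of length 2:
v_1 = (1, 0, 0, 0)ᵀ
v_2 = (0, 1, 0, 1)ᵀ

Let N = A − (-4)·I. We want v_2 with N^2 v_2 = 0 but N^1 v_2 ≠ 0; then v_{j-1} := N · v_j for j = 2, …, 2.

Pick v_2 = (0, 1, 0, 1)ᵀ.
Then v_1 = N · v_2 = (1, 0, 0, 0)ᵀ.

Sanity check: (A − (-4)·I) v_1 = (0, 0, 0, 0)ᵀ = 0. ✓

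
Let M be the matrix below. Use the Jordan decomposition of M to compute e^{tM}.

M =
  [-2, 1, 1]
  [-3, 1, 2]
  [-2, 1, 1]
e^{tM} =
  [-t^2/2 - 2*t + 1, t, t^2/2 + t]
  [-t^2/2 - 3*t, t + 1, t^2/2 + 2*t]
  [-t^2/2 - 2*t, t, t^2/2 + t + 1]

Strategy: write M = P · J · P⁻¹ where J is a Jordan canonical form, so e^{tM} = P · e^{tJ} · P⁻¹, and e^{tJ} can be computed block-by-block.

M has Jordan form
J =
  [0, 1, 0]
  [0, 0, 1]
  [0, 0, 0]
(up to reordering of blocks).

Per-block formulas:
  For a 3×3 Jordan block J_3(0): exp(t · J_3(0)) = e^(0t)·(I + t·N + (t^2/2)·N^2), where N is the 3×3 nilpotent shift.

After assembling e^{tJ} and conjugating by P, we get:

e^{tM} =
  [-t^2/2 - 2*t + 1, t, t^2/2 + t]
  [-t^2/2 - 3*t, t + 1, t^2/2 + 2*t]
  [-t^2/2 - 2*t, t, t^2/2 + t + 1]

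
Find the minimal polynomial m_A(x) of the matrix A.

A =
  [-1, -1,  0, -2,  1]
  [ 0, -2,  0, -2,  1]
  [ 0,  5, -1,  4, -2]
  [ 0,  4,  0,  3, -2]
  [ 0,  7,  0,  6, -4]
x^3 + 3*x^2 + 3*x + 1

The characteristic polynomial is χ_A(x) = (x + 1)^5, so the eigenvalues are known. The minimal polynomial is
  m_A(x) = Π_λ (x − λ)^{k_λ}
where k_λ is the size of the *largest* Jordan block for λ (equivalently, the smallest k with (A − λI)^k v = 0 for every generalised eigenvector v of λ).

  λ = -1: largest Jordan block has size 3, contributing (x + 1)^3

So m_A(x) = (x + 1)^3 = x^3 + 3*x^2 + 3*x + 1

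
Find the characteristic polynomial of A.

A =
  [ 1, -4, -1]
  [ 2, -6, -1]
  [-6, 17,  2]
x^3 + 3*x^2 + 3*x + 1

Expanding det(x·I − A) (e.g. by cofactor expansion or by noting that A is similar to its Jordan form J, which has the same characteristic polynomial as A) gives
  χ_A(x) = x^3 + 3*x^2 + 3*x + 1
which factors as (x + 1)^3. The eigenvalues (with algebraic multiplicities) are λ = -1 with multiplicity 3.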